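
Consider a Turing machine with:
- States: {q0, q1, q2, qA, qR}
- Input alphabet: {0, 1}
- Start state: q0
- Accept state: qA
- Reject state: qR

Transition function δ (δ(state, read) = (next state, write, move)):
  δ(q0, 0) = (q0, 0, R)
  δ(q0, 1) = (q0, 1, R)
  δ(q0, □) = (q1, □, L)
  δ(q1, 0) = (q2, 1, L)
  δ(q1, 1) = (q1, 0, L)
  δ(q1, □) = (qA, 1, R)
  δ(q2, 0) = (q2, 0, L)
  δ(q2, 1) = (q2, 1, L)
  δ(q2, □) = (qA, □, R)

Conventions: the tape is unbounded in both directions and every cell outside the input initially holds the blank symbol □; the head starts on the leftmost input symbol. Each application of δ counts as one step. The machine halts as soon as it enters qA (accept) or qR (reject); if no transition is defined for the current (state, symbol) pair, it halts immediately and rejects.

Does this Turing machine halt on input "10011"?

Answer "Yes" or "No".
Step 0: [q0]10011 (head at position 0)
Step 1: δ(q0, 1) = (q0, 1, R)  ⊢  1[q0]0011 (head at position 1)
Step 2: δ(q0, 0) = (q0, 0, R)  ⊢  10[q0]011 (head at position 2)
Step 3: δ(q0, 0) = (q0, 0, R)  ⊢  100[q0]11 (head at position 3)
Step 4: δ(q0, 1) = (q0, 1, R)  ⊢  1001[q0]1 (head at position 4)
Step 5: δ(q0, 1) = (q0, 1, R)  ⊢  10011[q0]□ (head at position 5)
Step 6: δ(q0, □) = (q1, □, L)  ⊢  1001[q1]1□ (head at position 4)
Step 7: δ(q1, 1) = (q1, 0, L)  ⊢  100[q1]10□ (head at position 3)
Step 8: δ(q1, 1) = (q1, 0, L)  ⊢  10[q1]000□ (head at position 2)
Step 9: δ(q1, 0) = (q2, 1, L)  ⊢  1[q2]0100□ (head at position 1)
Step 10: δ(q2, 0) = (q2, 0, L)  ⊢  [q2]10100□ (head at position 0)
Step 11: δ(q2, 1) = (q2, 1, L)  ⊢  [q2]□10100□ (head at position -1)
Step 12: δ(q2, □) = (qA, □, R)  ⊢  □[qA]10100□ (head at position 0)
The machine is in qA, so it halts and accepts.
It halts after 12 steps.

Final answer: Yes - halts after 12 steps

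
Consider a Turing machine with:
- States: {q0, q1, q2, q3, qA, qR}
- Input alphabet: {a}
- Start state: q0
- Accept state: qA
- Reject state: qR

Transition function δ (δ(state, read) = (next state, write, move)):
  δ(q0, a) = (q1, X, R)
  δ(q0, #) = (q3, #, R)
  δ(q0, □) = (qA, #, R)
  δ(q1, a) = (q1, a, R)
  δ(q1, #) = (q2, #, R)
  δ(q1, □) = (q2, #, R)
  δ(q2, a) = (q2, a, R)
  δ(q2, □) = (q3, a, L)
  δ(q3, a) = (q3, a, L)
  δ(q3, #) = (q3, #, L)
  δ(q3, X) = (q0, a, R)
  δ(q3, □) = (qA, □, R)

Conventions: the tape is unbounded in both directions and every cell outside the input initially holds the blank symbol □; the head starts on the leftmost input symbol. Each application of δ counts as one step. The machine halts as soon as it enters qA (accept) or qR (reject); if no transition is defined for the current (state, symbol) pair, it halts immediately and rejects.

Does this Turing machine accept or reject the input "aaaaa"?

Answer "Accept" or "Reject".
Trace (configuration after each step, as tape_left[state]tape_right with head position):
Step 0: [q0]aaaaa (head at position 0)
Step 1: X[q1]aaaa (head 1)
Step 2: Xa[q1]aaa (head 2)
Step 3: Xaa[q1]aa (head 3)
Step 4: Xaaa[q1]a (head 4)
Step 5: Xaaaa[q1]□ (head 5)
Step 6: Xaaaa#[q2]□ (head 6)
Step 7: Xaaaa[q3]#a (head 5)
Step 8: Xaaa[q3]a#a (head 4)
Step 9: Xaa[q3]aa#a (head 3)
Step 10: Xa[q3]aaa#a (head 2)
Step 11: X[q3]aaaa#a (head 1)
Step 12: [q3]Xaaaa#a (head 0)
Step 13: a[q0]aaaa#a (head 1)
Step 14: aX[q1]aaa#a (head 2)
Step 15: aXa[q1]aa#a (head 3)
Step 16: aXaa[q1]a#a (head 4)
Step 17: aXaaa[q1]#a (head 5)
Step 18: aXaaa#[q2]a (head 6)
Step 19: aXaaa#a[q2]□ (head 7)
Step 20: aXaaa#[q3]aa (head 6)
Step 21: aXaaa[q3]#aa (head 5)
Step 22: aXaa[q3]a#aa (head 4)
Step 23: aXa[q3]aa#aa (head 3)
Step 24: aX[q3]aaa#aa (head 2)
Step 25: a[q3]Xaaa#aa (head 1)
Step 26: aa[q0]aaa#aa (head 2)
Step 27: aaX[q1]aa#aa (head 3)
Step 28: aaXa[q1]a#aa (head 4)
Step 29: aaXaa[q1]#aa (head 5)
Step 30: aaXaa#[q2]aa (head 6)
Step 31: aaXaa#a[q2]a (head 7)
Step 32: aaXaa#aa[q2]□ (head 8)
Step 33: aaXaa#a[q3]aa (head 7)
Step 34: aaXaa#[q3]aaa (head 6)
Step 35: aaXaa[q3]#aaa (head 5)
Step 36: aaXa[q3]a#aaa (head 4)
Step 37: aaX[q3]aa#aaa (head 3)
Step 38: aa[q3]Xaa#aaa (head 2)
Step 39: aaa[q0]aa#aaa (head 3)
Step 40: aaaX[q1]a#aaa (head 4)
Step 41: aaaXa[q1]#aaa (head 5)
Step 42: aaaXa#[q2]aaa (head 6)
Step 43: aaaXa#a[q2]aa (head 7)
Step 44: aaaXa#aa[q2]a (head 8)
Step 45: aaaXa#aaa[q2]□ (head 9)
Step 46: aaaXa#aa[q3]aa (head 8)
Step 47: aaaXa#a[q3]aaa (head 7)
Step 48: aaaXa#[q3]aaaa (head 6)
Step 49: aaaXa[q3]#aaaa (head 5)
Step 50: aaaX[q3]a#aaaa (head 4)
Step 51: aaa[q3]Xa#aaaa (head 3)
Step 52: aaaa[q0]a#aaaa (head 4)
Step 53: aaaaX[q1]#aaaa (head 5)
Step 54: aaaaX#[q2]aaaa (head 6)
Step 55: aaaaX#a[q2]aaa (head 7)
Step 56: aaaaX#aa[q2]aa (head 8)
Step 57: aaaaX#aaa[q2]a (head 9)
Step 58: aaaaX#aaaa[q2]□ (head 10)
Step 59: aaaaX#aaa[q3]aa (head 9)
Step 60: aaaaX#aa[q3]aaa (head 8)
Step 61: aaaaX#a[q3]aaaa (head 7)
Step 62: aaaaX#[q3]aaaaa (head 6)
Step 63: aaaaX[q3]#aaaaa (head 5)
Step 64: aaaa[q3]X#aaaaa (head 4)
Step 65: aaaaa[q0]#aaaaa (head 5)
Step 66: aaaaa#[q3]aaaaa (head 6)
Step 67: aaaaa[q3]#aaaaa (head 5)
Step 68: aaaa[q3]a#aaaaa (head 4)
Step 69: aaa[q3]aa#aaaaa (head 3)
Step 70: aa[q3]aaa#aaaaa (head 2)
Step 71: a[q3]aaaa#aaaaa (head 1)
Step 72: [q3]aaaaa#aaaaa (head 0)
Step 73: [q3]□aaaaa#aaaaa (head -1)
Step 74: □[qA]aaaaa#aaaaa (head 0)
The machine is in qA, so it halts and accepts.

Final answer: Accept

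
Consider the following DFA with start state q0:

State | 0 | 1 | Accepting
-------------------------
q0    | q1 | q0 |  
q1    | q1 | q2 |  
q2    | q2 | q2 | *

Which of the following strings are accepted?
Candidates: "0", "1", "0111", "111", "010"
"0": q0 → q1; q1 is not accepting → rejected
"1": q0 → q0; q0 is not accepting → rejected
"0111": q0 → q1 → q2 → q2 → q2; q2 is accepting → accepted
"111": q0 → q0 → q0 → q0; q0 is not accepting → rejected
"010": q0 → q1 → q2 → q2; q2 is accepting → accepted

Final answer: "0111", "010"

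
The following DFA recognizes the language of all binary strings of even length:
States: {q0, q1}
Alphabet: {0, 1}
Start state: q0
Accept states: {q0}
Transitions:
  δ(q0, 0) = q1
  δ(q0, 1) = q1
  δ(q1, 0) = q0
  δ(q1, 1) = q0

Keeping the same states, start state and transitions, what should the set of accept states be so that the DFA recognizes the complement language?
The DFA is complete (every state has a transition on every symbol), so the complement
is recognized by the same DFA with accepting and non-accepting states swapped.
Original accept states: {q0}
Complement accept states = All states - Original accept states
= {q0, q1} - {q0}
= {q1}
Complement language: strings of ODD length

Final answer: {q1}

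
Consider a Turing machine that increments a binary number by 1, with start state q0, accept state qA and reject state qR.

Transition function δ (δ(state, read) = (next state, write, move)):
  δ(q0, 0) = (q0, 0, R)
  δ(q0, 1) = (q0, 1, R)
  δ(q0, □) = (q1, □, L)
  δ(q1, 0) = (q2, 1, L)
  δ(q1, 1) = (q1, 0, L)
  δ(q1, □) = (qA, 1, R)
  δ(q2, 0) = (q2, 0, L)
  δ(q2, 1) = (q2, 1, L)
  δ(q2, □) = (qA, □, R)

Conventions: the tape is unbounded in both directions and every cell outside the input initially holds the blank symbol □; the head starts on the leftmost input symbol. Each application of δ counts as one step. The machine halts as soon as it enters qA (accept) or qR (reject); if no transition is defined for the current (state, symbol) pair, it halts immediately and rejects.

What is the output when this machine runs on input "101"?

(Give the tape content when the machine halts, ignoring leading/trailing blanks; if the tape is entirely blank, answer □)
Step 0: [q0]101 (head at position 0)
Step 1: δ(q0, 1) = (q0, 1, R)  ⊢  1[q0]01 (head at position 1)
Step 2: δ(q0, 0) = (q0, 0, R)  ⊢  10[q0]1 (head at position 2)
Step 3: δ(q0, 1) = (q0, 1, R)  ⊢  101[q0]□ (head at position 3)
Step 4: δ(q0, □) = (q1, □, L)  ⊢  10[q1]1□ (head at position 2)
Step 5: δ(q1, 1) = (q1, 0, L)  ⊢  1[q1]00□ (head at position 1)
Step 6: δ(q1, 0) = (q2, 1, L)  ⊢  [q2]110□ (head at position 0)
Step 7: δ(q2, 1) = (q2, 1, L)  ⊢  [q2]□110□ (head at position -1)
Step 8: δ(q2, □) = (qA, □, R)  ⊢  □[qA]110□ (head at position 0)
The machine is in qA, so it halts and accepts.
Tape content when halted (ignoring surrounding blanks): 110

Final answer: Output: 110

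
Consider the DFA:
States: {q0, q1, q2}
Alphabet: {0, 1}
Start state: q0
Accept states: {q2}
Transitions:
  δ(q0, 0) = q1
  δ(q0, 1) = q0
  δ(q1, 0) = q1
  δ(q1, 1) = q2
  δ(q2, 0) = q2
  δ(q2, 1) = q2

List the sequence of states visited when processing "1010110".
Starting at q0
Read '1': q0 -> q0
Read '0': q0 -> q1
Read '1': q1 -> q2
Read '0': q2 -> q2
Read '1': q2 -> q2
Read '1': q2 -> q2
Read '0': q2 -> q2

Final answer: q0 -> q0 -> q1 -> q2 -> q2 -> q2 -> q2 -> q2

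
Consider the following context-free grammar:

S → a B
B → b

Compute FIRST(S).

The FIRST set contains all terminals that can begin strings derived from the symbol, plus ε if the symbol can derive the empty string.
S has the single production S → a B, whose right-hand side begins with the terminal a. So FIRST(S) = {a}.

Final answer: {a}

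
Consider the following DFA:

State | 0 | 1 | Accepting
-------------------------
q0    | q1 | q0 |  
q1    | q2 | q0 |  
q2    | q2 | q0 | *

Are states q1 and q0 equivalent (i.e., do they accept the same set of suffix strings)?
Try the suffix "0".
From q1: q1 → q2 — accepting.
From q0: q0 → q1 — not accepting.
The two states disagree on this suffix, so they are not equivalent.

Final answer: No. Distinguishing string: "0" - accepted from q1 but not from q0.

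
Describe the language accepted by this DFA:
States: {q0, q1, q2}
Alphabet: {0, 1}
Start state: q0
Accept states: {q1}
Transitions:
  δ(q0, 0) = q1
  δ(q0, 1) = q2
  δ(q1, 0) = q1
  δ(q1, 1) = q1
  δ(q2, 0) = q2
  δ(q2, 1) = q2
Analyzing the DFA structure:
Start state: q0
Accept states: {q1}
Interpreting what each state remembers (checking against the transitions):
  q0: nothing has been read yet
  q1: the first symbol was 0
  q2: the first symbol was 1 (trap state)
  δ(q0, 0): in q0 (nothing has been read yet), after reading 0 we have: the first symbol was 0 → q1
  δ(q0, 1): in q0 (nothing has been read yet), after reading 1 we have: the first symbol was 1 (trap state) → q2
  δ(q1, 0): in q1 (the first symbol was 0), after reading 0 we have: the first symbol was 0 → q1
  δ(q1, 1): in q1 (the first symbol was 0), after reading 1 we have: the first symbol was 0 → q1
  δ(q2, 0): in q2 (the first symbol was 1 (trap state)), after reading 0 we have: the first symbol was 1 (trap state) → q2
  δ(q2, 1): in q2 (the first symbol was 1 (trap state)), after reading 1 we have: the first symbol was 1 (trap state) → q2
A string is accepted iff it ends in {q1}, i.e. the first symbol was 0.
Language: All binary strings starting with 0

Final answer: All binary strings starting with 0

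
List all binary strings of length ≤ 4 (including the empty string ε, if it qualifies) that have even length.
Checking every binary string of length 0 to 4:
  Length 0: accepted: ε | rejected: (none)
  Length 1: accepted: (none) | rejected: 0, 1
  Length 2: accepted: 00, 01, 10, 11 | rejected: (none)
  Length 3: accepted: (none) | rejected: 000, 001, 010, 011, 100, 101, 110, 111
  Length 4: accepted: 0000, 0001, 0010, 0011, 0100, 0101, 0110, 0111, 1000, 1001, 1010, 1011, 1100, 1101, 1110, 1111 | rejected: (none)
Total: 21 string(s).

Final answer: ε, 00, 01, 10, 11, 0000, 0001, 0010, 0011, 0100, 0101, 0110, 0111, 1000, 1001, 1010, 1011, 1100, 1101, 1110, 1111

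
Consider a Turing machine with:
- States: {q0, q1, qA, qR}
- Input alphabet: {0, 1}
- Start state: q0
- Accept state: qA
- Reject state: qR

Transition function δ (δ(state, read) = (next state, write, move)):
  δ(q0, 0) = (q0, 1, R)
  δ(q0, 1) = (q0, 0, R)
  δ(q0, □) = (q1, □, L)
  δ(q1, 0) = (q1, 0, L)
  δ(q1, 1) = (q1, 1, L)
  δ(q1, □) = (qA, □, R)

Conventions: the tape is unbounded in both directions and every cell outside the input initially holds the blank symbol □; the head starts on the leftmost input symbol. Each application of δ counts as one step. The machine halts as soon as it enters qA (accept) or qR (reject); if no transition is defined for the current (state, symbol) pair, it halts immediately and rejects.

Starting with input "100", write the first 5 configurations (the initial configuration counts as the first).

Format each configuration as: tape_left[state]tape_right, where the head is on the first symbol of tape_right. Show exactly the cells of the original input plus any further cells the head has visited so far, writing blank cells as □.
Step 0: [q0]100 (head at position 0)
Step 1: δ(q0, 1) = (q0, 0, R)  ⊢  0[q0]00 (head at position 1)
Step 2: δ(q0, 0) = (q0, 1, R)  ⊢  01[q0]0 (head at position 2)
Step 3: δ(q0, 0) = (q0, 1, R)  ⊢  011[q0]□ (head at position 3)
Step 4: δ(q0, □) = (q1, □, L)  ⊢  01[q1]1□ (head at position 2)

Final answer: [q0]100 ⊢ 0[q0]00 ⊢ 01[q0]0 ⊢ 011[q0]□ ⊢ 01[q1]1□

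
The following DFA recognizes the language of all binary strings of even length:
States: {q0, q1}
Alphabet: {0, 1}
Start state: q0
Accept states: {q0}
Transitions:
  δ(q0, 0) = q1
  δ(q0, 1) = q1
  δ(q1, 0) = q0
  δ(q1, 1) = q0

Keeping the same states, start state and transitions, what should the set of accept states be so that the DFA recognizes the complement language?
The DFA is complete (every state has a transition on every symbol), so the complement
is recognized by the same DFA with accepting and non-accepting states swapped.
Original accept states: {q0}
Complement accept states = All states - Original accept states
= {q0, q1} - {q0}
= {q1}
Complement language: strings of ODD length

Final answer: {q1}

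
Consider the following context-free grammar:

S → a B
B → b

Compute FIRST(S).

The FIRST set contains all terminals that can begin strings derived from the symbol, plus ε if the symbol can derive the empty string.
S has the single production S → a B, whose right-hand side begins with the terminal a. So FIRST(S) = {a}.

Final answer: {a}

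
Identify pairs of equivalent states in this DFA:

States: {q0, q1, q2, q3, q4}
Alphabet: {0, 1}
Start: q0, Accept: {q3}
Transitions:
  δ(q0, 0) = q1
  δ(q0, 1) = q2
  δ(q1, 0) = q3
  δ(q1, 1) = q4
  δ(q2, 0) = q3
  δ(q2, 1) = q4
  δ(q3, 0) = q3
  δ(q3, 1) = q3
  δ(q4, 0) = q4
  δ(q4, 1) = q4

Using the table-filling algorithm:
Round 0 – mark pairs where exactly one state is accepting: (q0,q3), (q1,q3), (q2,q3), (q3,q4)
Round 1 – newly marked: (q0,q1) [on 0: q1 vs q3, already marked]; (q0,q2) [on 0: q1 vs q3, already marked]; (q1,q4) [on 0: q3 vs q4, already marked]; (q2,q4) [on 0: q3 vs q4, already marked]
Round 2 – newly marked: (q0,q4) [on 0: q1 vs q4, already marked]
No further pairs can be marked.
(q1, q2) unmarked: δ(q1,0)=q3, δ(q2,0)=q3; δ(q1,1)=q4, δ(q2,1)=q4 → equivalent
Equivalent pairs: (q1, q2)

Final answer: Equivalent pairs: (q1, q2)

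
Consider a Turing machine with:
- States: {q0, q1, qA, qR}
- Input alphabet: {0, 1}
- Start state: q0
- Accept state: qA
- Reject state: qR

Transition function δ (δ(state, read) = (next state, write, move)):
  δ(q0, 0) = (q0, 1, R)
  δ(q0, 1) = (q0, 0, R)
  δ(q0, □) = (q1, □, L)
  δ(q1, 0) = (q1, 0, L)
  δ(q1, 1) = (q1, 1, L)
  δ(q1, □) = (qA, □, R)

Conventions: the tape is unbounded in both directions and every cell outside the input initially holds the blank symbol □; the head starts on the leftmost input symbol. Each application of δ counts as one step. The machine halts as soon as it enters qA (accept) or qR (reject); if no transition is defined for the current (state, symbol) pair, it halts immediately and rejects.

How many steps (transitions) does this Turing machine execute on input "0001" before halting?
Step 0: [q0]0001 (head at position 0)
Step 1: δ(q0, 0) = (q0, 1, R)  ⊢  1[q0]001 (head at position 1)
Step 2: δ(q0, 0) = (q0, 1, R)  ⊢  11[q0]01 (head at position 2)
Step 3: δ(q0, 0) = (q0, 1, R)  ⊢  111[q0]1 (head at position 3)
Step 4: δ(q0, 1) = (q0, 0, R)  ⊢  1110[q0]□ (head at position 4)
Step 5: δ(q0, □) = (q1, □, L)  ⊢  111[q1]0□ (head at position 3)
Step 6: δ(q1, 0) = (q1, 0, L)  ⊢  11[q1]10□ (head at position 2)
Step 7: δ(q1, 1) = (q1, 1, L)  ⊢  1[q1]110□ (head at position 1)
Step 8: δ(q1, 1) = (q1, 1, L)  ⊢  [q1]1110□ (head at position 0)
Step 9: δ(q1, 1) = (q1, 1, L)  ⊢  [q1]□1110□ (head at position -1)
Step 10: δ(q1, □) = (qA, □, R)  ⊢  □[qA]1110□ (head at position 0)
The machine is in qA, so it halts and accepts.
Number of transitions executed: 10.

Final answer: 10 steps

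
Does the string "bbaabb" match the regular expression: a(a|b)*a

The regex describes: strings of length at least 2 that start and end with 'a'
No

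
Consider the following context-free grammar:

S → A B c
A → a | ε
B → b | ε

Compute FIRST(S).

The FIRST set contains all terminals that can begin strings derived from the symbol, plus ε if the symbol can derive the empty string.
FIRST(A) = {a, ε} (A → a | ε) and FIRST(B) = {b, ε} (B → b | ε).
For S → A B c: add FIRST(A) minus ε = {a}; A is nullable, so also add FIRST(B) minus ε = {b}; B is nullable too, so also add FIRST(c) = {c}. The terminal c is never erased, so S is not nullable and ε is not included.
FIRST(S) = {a, b, c}.

Final answer: {a, b, c}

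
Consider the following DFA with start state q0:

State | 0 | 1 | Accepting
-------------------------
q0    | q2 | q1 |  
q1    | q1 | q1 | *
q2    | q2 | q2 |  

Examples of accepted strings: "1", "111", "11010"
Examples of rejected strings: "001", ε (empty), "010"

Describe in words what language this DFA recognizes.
non-empty binary strings starting with 1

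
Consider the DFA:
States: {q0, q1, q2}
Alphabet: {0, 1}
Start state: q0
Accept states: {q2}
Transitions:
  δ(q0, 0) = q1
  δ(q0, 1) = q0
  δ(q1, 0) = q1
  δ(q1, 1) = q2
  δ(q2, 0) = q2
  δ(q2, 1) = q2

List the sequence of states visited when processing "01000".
Starting at q0
Read '0': q0 -> q1
Read '1': q1 -> q2
Read '0': q2 -> q2
Read '0': q2 -> q2
Read '0': q2 -> q2

Final answer: q0 -> q1 -> q2 -> q2 -> q2 -> q2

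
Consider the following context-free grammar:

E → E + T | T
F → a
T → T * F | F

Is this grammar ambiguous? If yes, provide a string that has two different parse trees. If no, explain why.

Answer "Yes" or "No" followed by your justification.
This is the standard stratified expression grammar: '+' is introduced only by the left-recursive rule E → E + T and '*' only by the left-recursive rule T → T * F, with F → a. For any string, the last '+' must be the one produced at the root E (everything after it is a T containing no '+'), and likewise within each T the last '*' is produced at its root. This fixes the parse tree uniquely (left-associative, '*' binding tighter than '+'), so every string has exactly one parse tree.

Final answer: No - the grammar is unambiguous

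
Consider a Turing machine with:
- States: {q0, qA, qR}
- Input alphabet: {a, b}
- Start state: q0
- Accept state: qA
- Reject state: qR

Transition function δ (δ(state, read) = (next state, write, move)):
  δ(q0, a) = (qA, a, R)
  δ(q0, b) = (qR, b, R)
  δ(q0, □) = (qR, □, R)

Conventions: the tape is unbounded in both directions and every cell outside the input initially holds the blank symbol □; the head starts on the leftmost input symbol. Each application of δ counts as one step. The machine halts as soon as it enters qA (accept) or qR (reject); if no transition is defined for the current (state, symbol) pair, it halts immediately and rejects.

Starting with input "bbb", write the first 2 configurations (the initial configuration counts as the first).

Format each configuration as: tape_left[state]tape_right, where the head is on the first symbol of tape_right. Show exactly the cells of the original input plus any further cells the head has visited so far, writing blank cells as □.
Step 0: [q0]bbb (head at position 0)
Step 1: δ(q0, b) = (qR, b, R)  ⊢  b[qR]bb (head at position 1)

Final answer: [q0]bbb ⊢ b[qR]bb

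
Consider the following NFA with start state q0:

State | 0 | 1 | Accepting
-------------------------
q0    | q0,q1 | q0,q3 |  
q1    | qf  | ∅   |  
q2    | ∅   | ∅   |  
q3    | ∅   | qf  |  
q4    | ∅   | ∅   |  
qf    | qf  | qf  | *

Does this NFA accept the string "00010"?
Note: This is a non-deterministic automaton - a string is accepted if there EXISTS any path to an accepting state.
Track the set of states the NFA could be in: start {q0}
Read '0': {q0} → {q0, q1}
Read '0': {q0, q1} → {q0, q1, qf}
Read '0': {q0, q1, qf} → {q0, q1, qf}
Read '1': {q0, q1, qf} → {q0, q3, qf}
Read '0': {q0, q3, qf} → {q0, q1, qf}
Final set {q0, q1, qf} contains accepting state(s) {qf} → accepted.

Final answer: Yes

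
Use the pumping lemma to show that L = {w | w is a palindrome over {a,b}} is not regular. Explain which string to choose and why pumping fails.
Language: L = {w | w is a palindrome over {a,b}} (strings that read the same forwards and backwards)
Step 1: Assume for contradiction that L is regular, with pumping length p.
Step 2: Choose s = a^p b a^p. Then s ∈ L (it reads the same forwards and backwards) and |s| ≥ p.
Step 3: Consider any decomposition s = xyz with |xy| ≤ p and |y| > 0. Since |xy| ≤ p and the first p symbols of s are all a's, y = a^k for some k with 1 ≤ k ≤ p.
Step 4: Pumping up (i = 2): xy²z = a^(p+k) b a^p. Its reverse is a^p b a^(p+k) ≠ a^(p+k) b a^p (the single b is no longer in the middle), so xy²z is not a palindrome and xy²z ∉ L.
This contradicts the pumping lemma, so L is not regular.

Final answer: Choose s = a^p b a^p. Since |xy| ≤ p, y = a^k with k ≥ 1. Then xy²z = a^(p+k) b a^p is not a palindrome, so ∉ L.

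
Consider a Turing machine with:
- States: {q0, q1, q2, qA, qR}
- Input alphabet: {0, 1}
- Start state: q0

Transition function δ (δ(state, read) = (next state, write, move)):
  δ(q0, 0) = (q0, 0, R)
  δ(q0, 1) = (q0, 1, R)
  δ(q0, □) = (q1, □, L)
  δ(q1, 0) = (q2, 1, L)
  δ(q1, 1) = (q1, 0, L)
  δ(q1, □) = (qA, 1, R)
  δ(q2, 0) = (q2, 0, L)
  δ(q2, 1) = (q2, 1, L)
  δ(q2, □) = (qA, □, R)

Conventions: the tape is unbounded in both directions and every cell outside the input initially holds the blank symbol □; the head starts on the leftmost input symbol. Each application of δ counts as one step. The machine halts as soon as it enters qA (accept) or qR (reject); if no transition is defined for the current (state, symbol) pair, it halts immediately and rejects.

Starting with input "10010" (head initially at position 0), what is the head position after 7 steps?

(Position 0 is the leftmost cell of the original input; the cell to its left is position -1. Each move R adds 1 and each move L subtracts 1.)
Step 0: [q0]10010 (head at position 0)
Step 1: δ(q0, 1) = (q0, 1, R)  ⊢  1[q0]0010 (head at position 1)
Step 2: δ(q0, 0) = (q0, 0, R)  ⊢  10[q0]010 (head at position 2)
Step 3: δ(q0, 0) = (q0, 0, R)  ⊢  100[q0]10 (head at position 3)
Step 4: δ(q0, 1) = (q0, 1, R)  ⊢  1001[q0]0 (head at position 4)
Step 5: δ(q0, 0) = (q0, 0, R)  ⊢  10010[q0]□ (head at position 5)
Step 6: δ(q0, □) = (q1, □, L)  ⊢  1001[q1]0□ (head at position 4)
Step 7: δ(q1, 0) = (q2, 1, L)  ⊢  100[q2]11□ (head at position 3)
Head position after 7 steps: 3

Final answer: Position 3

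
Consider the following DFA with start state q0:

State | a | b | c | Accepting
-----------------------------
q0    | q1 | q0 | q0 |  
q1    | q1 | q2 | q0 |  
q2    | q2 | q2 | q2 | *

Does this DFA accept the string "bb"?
Start in q0.
Read 'b': q0 → q0
Read 'b': q0 → q0
Final state q0 is not accepting, so the string is rejected.

Final answer: No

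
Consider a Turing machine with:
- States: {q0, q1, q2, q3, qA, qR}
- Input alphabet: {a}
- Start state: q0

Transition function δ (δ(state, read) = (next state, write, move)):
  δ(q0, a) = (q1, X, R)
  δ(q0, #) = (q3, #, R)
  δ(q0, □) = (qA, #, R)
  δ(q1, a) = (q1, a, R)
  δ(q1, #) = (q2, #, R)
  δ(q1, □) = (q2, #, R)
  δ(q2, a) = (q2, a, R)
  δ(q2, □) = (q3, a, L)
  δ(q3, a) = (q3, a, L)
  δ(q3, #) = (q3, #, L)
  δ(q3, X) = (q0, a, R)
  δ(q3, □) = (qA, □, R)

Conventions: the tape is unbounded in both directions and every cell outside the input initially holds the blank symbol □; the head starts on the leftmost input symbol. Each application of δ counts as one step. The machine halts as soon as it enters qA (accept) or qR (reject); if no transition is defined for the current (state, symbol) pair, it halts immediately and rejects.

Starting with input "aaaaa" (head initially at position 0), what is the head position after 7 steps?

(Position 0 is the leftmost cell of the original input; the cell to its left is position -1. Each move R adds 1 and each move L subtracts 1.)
Step 0: [q0]aaaaa (head at position 0)
Step 1: δ(q0, a) = (q1, X, R)  ⊢  X[q1]aaaa (head at position 1)
Step 2: δ(q1, a) = (q1, a, R)  ⊢  Xa[q1]aaa (head at position 2)
Step 3: δ(q1, a) = (q1, a, R)  ⊢  Xaa[q1]aa (head at position 3)
Step 4: δ(q1, a) = (q1, a, R)  ⊢  Xaaa[q1]a (head at position 4)
Step 5: δ(q1, a) = (q1, a, R)  ⊢  Xaaaa[q1]□ (head at position 5)
Step 6: δ(q1, □) = (q2, #, R)  ⊢  Xaaaa#[q2]□ (head at position 6)
Step 7: δ(q2, □) = (q3, a, L)  ⊢  Xaaaa[q3]#a (head at position 5)
Head position after 7 steps: 5

Final answer: Position 5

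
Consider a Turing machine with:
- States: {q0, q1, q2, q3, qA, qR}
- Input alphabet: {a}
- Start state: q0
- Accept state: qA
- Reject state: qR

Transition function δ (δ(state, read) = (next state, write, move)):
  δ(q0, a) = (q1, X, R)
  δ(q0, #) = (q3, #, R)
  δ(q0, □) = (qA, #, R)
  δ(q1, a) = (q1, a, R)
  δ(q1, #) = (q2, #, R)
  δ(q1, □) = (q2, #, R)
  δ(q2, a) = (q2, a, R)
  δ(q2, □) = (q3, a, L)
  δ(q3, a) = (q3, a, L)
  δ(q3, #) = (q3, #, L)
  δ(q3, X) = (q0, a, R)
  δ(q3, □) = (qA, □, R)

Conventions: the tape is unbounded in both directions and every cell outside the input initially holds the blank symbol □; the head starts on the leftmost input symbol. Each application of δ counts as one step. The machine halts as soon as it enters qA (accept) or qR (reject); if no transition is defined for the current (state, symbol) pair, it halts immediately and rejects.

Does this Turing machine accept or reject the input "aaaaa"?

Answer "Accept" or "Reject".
Trace (configuration after each step, as tape_left[state]tape_right with head position):
Step 0: [q0]aaaaa (head at position 0)
Step 1: X[q1]aaaa (head 1)
Step 2: Xa[q1]aaa (head 2)
Step 3: Xaa[q1]aa (head 3)
Step 4: Xaaa[q1]a (head 4)
Step 5: Xaaaa[q1]□ (head 5)
Step 6: Xaaaa#[q2]□ (head 6)
Step 7: Xaaaa[q3]#a (head 5)
Step 8: Xaaa[q3]a#a (head 4)
Step 9: Xaa[q3]aa#a (head 3)
Step 10: Xa[q3]aaa#a (head 2)
Step 11: X[q3]aaaa#a (head 1)
Step 12: [q3]Xaaaa#a (head 0)
Step 13: a[q0]aaaa#a (head 1)
Step 14: aX[q1]aaa#a (head 2)
Step 15: aXa[q1]aa#a (head 3)
Step 16: aXaa[q1]a#a (head 4)
Step 17: aXaaa[q1]#a (head 5)
Step 18: aXaaa#[q2]a (head 6)
Step 19: aXaaa#a[q2]□ (head 7)
Step 20: aXaaa#[q3]aa (head 6)
Step 21: aXaaa[q3]#aa (head 5)
Step 22: aXaa[q3]a#aa (head 4)
Step 23: aXa[q3]aa#aa (head 3)
Step 24: aX[q3]aaa#aa (head 2)
Step 25: a[q3]Xaaa#aa (head 1)
Step 26: aa[q0]aaa#aa (head 2)
Step 27: aaX[q1]aa#aa (head 3)
Step 28: aaXa[q1]a#aa (head 4)
Step 29: aaXaa[q1]#aa (head 5)
Step 30: aaXaa#[q2]aa (head 6)
Step 31: aaXaa#a[q2]a (head 7)
Step 32: aaXaa#aa[q2]□ (head 8)
Step 33: aaXaa#a[q3]aa (head 7)
Step 34: aaXaa#[q3]aaa (head 6)
Step 35: aaXaa[q3]#aaa (head 5)
Step 36: aaXa[q3]a#aaa (head 4)
Step 37: aaX[q3]aa#aaa (head 3)
Step 38: aa[q3]Xaa#aaa (head 2)
Step 39: aaa[q0]aa#aaa (head 3)
Step 40: aaaX[q1]a#aaa (head 4)
Step 41: aaaXa[q1]#aaa (head 5)
Step 42: aaaXa#[q2]aaa (head 6)
Step 43: aaaXa#a[q2]aa (head 7)
Step 44: aaaXa#aa[q2]a (head 8)
Step 45: aaaXa#aaa[q2]□ (head 9)
Step 46: aaaXa#aa[q3]aa (head 8)
Step 47: aaaXa#a[q3]aaa (head 7)
Step 48: aaaXa#[q3]aaaa (head 6)
Step 49: aaaXa[q3]#aaaa (head 5)
Step 50: aaaX[q3]a#aaaa (head 4)
Step 51: aaa[q3]Xa#aaaa (head 3)
Step 52: aaaa[q0]a#aaaa (head 4)
Step 53: aaaaX[q1]#aaaa (head 5)
Step 54: aaaaX#[q2]aaaa (head 6)
Step 55: aaaaX#a[q2]aaa (head 7)
Step 56: aaaaX#aa[q2]aa (head 8)
Step 57: aaaaX#aaa[q2]a (head 9)
Step 58: aaaaX#aaaa[q2]□ (head 10)
Step 59: aaaaX#aaa[q3]aa (head 9)
Step 60: aaaaX#aa[q3]aaa (head 8)
Step 61: aaaaX#a[q3]aaaa (head 7)
Step 62: aaaaX#[q3]aaaaa (head 6)
Step 63: aaaaX[q3]#aaaaa (head 5)
Step 64: aaaa[q3]X#aaaaa (head 4)
Step 65: aaaaa[q0]#aaaaa (head 5)
Step 66: aaaaa#[q3]aaaaa (head 6)
Step 67: aaaaa[q3]#aaaaa (head 5)
Step 68: aaaa[q3]a#aaaaa (head 4)
Step 69: aaa[q3]aa#aaaaa (head 3)
Step 70: aa[q3]aaa#aaaaa (head 2)
Step 71: a[q3]aaaa#aaaaa (head 1)
Step 72: [q3]aaaaa#aaaaa (head 0)
Step 73: [q3]□aaaaa#aaaaa (head -1)
Step 74: □[qA]aaaaa#aaaaa (head 0)
The machine is in qA, so it halts and accepts.

Final answer: Accept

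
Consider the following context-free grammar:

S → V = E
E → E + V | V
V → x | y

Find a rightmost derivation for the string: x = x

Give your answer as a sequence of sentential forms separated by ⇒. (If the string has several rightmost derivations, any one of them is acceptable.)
Start with S.
Step 1: the rightmost non-terminal is S; apply S → V = E:  V = E
Step 2: the rightmost non-terminal is E; apply E → V:  V = V
Step 3: the rightmost non-terminal is V; apply V → x:  V = x
Step 4: the rightmost non-terminal is V; apply V → x:  x = x

Final answer: S ⇒ V = E ⇒ V = V ⇒ V = x ⇒ x = x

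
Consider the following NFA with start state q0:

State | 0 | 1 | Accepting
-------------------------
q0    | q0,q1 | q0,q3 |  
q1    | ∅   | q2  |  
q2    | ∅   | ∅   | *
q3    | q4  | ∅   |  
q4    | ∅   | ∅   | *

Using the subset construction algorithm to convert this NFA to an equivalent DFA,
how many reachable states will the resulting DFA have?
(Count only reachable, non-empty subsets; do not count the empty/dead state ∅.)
Start subset: {q0}
{q0}: on 0 → {q0, q1}, on 1 → {q0, q3}
{q0, q1}: on 0 → {q0, q1}, on 1 → {q0, q2, q3}
{q0, q3}: on 0 → {q0, q1, q4}, on 1 → {q0, q3}
{q0, q2, q3}: on 0 → {q0, q1, q4}, on 1 → {q0, q3}
{q0, q1, q4}: on 0 → {q0, q1}, on 1 → {q0, q2, q3}
Reachable non-empty subsets: {q0}, {q0, q1}, {q0, q3}, {q0, q2, q3}, {q0, q1, q4} — 5 in total.

Final answer: 5 states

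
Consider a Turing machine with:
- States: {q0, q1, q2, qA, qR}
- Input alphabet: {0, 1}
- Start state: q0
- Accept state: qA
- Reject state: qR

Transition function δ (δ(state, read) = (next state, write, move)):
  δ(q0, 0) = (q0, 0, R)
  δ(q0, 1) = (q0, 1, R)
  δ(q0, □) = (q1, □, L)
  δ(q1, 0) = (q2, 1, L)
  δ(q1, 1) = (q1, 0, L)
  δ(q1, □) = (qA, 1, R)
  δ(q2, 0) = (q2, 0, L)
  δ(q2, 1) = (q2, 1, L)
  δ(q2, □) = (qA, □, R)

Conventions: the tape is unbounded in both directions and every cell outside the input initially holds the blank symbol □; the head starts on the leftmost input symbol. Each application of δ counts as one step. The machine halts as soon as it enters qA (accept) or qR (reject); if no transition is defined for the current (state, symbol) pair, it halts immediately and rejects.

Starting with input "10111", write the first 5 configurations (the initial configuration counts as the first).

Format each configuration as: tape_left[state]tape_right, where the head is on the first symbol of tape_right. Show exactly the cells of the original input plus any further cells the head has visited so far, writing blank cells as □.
Step 0: [q0]10111 (head at position 0)
Step 1: δ(q0, 1) = (q0, 1, R)  ⊢  1[q0]0111 (head at position 1)
Step 2: δ(q0, 0) = (q0, 0, R)  ⊢  10[q0]111 (head at position 2)
Step 3: δ(q0, 1) = (q0, 1, R)  ⊢  101[q0]11 (head at position 3)
Step 4: δ(q0, 1) = (q0, 1, R)  ⊢  1011[q0]1 (head at position 4)

Final answer: [q0]10111 ⊢ 1[q0]0111 ⊢ 10[q0]111 ⊢ 101[q0]11 ⊢ 1011[q0]1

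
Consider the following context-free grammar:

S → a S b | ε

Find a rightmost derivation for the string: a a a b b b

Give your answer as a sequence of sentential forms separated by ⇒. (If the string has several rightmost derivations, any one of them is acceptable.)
Start with S.
Step 1: the rightmost non-terminal is S; apply S → a S b:  a S b
Step 2: the rightmost non-terminal is S; apply S → a S b:  a a S b b
Step 3: the rightmost non-terminal is S; apply S → a S b:  a a a S b b b
Step 4: the rightmost non-terminal is S; apply S → ε:  a a a b b b

Final answer: S ⇒ a S b ⇒ a a S b b ⇒ a a a S b b b ⇒ a a a b b b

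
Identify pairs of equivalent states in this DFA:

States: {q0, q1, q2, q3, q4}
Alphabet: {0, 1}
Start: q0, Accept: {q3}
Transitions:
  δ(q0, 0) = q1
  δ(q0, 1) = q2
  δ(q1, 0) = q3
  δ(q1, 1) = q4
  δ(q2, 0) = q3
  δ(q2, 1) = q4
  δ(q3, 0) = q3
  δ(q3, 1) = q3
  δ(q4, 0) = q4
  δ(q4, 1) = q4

Using the table-filling algorithm:
Round 0 – mark pairs where exactly one state is accepting: (q0,q3), (q1,q3), (q2,q3), (q3,q4)
Round 1 – newly marked: (q0,q1) [on 0: q1 vs q3, already marked]; (q0,q2) [on 0: q1 vs q3, already marked]; (q1,q4) [on 0: q3 vs q4, already marked]; (q2,q4) [on 0: q3 vs q4, already marked]
Round 2 – newly marked: (q0,q4) [on 0: q1 vs q4, already marked]
No further pairs can be marked.
(q1, q2) unmarked: δ(q1,0)=q3, δ(q2,0)=q3; δ(q1,1)=q4, δ(q2,1)=q4 → equivalent
Equivalent pairs: (q1, q2)

Final answer: Equivalent pairs: (q1, q2)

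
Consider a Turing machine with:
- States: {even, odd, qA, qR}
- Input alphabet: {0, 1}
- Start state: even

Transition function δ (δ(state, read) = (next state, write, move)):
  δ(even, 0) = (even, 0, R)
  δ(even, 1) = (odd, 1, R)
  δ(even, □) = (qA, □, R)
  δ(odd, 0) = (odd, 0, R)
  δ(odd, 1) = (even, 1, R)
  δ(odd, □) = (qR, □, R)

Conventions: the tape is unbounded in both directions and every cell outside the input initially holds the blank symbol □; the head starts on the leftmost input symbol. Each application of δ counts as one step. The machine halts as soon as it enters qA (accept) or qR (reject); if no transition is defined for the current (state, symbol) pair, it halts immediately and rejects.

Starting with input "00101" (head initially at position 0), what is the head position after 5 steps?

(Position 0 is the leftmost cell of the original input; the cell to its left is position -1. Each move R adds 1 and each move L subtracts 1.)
Step 0: [even]00101 (head at position 0)
Step 1: δ(even, 0) = (even, 0, R)  ⊢  0[even]0101 (head at position 1)
Step 2: δ(even, 0) = (even, 0, R)  ⊢  00[even]101 (head at position 2)
Step 3: δ(even, 1) = (odd, 1, R)  ⊢  001[odd]01 (head at position 3)
Step 4: δ(odd, 0) = (odd, 0, R)  ⊢  0010[odd]1 (head at position 4)
Step 5: δ(odd, 1) = (even, 1, R)  ⊢  00101[even]□ (head at position 5)
Head position after 5 steps: 5

Final answer: Position 5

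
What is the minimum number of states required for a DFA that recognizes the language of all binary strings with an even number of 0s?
Language: binary strings with an even number of 0s
Lower bound (Myhill–Nerode): the prefixes ε, 0 are pairwise distinguishable:
  ε vs 0: suffix ε distinguishes them (ε has zero 0s (accepted), 0 has one 0 (rejected))
So any DFA needs at least 2 states.
Upper bound: a DFA with 2 states exists (one state per class above).
Minimum states: 2

Final answer: 2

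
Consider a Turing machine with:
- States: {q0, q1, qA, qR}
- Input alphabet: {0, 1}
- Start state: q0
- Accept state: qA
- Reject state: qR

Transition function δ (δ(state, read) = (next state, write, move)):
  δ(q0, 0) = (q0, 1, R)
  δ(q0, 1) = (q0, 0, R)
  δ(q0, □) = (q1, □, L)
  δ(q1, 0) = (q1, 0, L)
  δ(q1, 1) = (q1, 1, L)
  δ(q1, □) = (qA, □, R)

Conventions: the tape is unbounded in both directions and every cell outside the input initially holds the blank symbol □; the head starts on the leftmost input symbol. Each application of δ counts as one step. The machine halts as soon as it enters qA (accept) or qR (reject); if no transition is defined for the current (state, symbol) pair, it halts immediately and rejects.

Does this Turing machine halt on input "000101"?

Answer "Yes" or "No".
Step 0: [q0]000101 (head at position 0)
Step 1: δ(q0, 0) = (q0, 1, R)  ⊢  1[q0]00101 (head at position 1)
Step 2: δ(q0, 0) = (q0, 1, R)  ⊢  11[q0]0101 (head at position 2)
Step 3: δ(q0, 0) = (q0, 1, R)  ⊢  111[q0]101 (head at position 3)
Step 4: δ(q0, 1) = (q0, 0, R)  ⊢  1110[q0]01 (head at position 4)
Step 5: δ(q0, 0) = (q0, 1, R)  ⊢  11101[q0]1 (head at position 5)
Step 6: δ(q0, 1) = (q0, 0, R)  ⊢  111010[q0]□ (head at position 6)
Step 7: δ(q0, □) = (q1, □, L)  ⊢  11101[q1]0□ (head at position 5)
Step 8: δ(q1, 0) = (q1, 0, L)  ⊢  1110[q1]10□ (head at position 4)
Step 9: δ(q1, 1) = (q1, 1, L)  ⊢  111[q1]010□ (head at position 3)
Step 10: δ(q1, 0) = (q1, 0, L)  ⊢  11[q1]1010□ (head at position 2)
Step 11: δ(q1, 1) = (q1, 1, L)  ⊢  1[q1]11010□ (head at position 1)
Step 12: δ(q1, 1) = (q1, 1, L)  ⊢  [q1]111010□ (head at position 0)
Step 13: δ(q1, 1) = (q1, 1, L)  ⊢  [q1]□111010□ (head at position -1)
Step 14: δ(q1, □) = (qA, □, R)  ⊢  □[qA]111010□ (head at position 0)
The machine is in qA, so it halts and accepts.
It halts after 14 steps.

Final answer: Yes - halts after 14 steps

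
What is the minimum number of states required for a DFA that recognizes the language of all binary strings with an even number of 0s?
Language: binary strings with an even number of 0s
Lower bound (Myhill–Nerode): the prefixes ε, 0 are pairwise distinguishable:
  ε vs 0: suffix ε distinguishes them (ε has zero 0s (accepted), 0 has one 0 (rejected))
So any DFA needs at least 2 states.
Upper bound: a DFA with 2 states exists (one state per class above).
Minimum states: 2

Final answer: 2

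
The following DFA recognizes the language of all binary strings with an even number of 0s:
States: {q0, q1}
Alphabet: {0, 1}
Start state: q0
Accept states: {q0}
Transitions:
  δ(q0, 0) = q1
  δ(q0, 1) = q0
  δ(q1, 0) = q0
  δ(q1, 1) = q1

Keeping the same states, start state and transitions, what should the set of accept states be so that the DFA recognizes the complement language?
The DFA is complete (every state has a transition on every symbol), so the complement
is recognized by the same DFA with accepting and non-accepting states swapped.
Original accept states: {q0}
Complement accept states = All states - Original accept states
= {q0, q1} - {q0}
= {q1}
Complement language: strings with an ODD number of 0s

Final answer: {q1}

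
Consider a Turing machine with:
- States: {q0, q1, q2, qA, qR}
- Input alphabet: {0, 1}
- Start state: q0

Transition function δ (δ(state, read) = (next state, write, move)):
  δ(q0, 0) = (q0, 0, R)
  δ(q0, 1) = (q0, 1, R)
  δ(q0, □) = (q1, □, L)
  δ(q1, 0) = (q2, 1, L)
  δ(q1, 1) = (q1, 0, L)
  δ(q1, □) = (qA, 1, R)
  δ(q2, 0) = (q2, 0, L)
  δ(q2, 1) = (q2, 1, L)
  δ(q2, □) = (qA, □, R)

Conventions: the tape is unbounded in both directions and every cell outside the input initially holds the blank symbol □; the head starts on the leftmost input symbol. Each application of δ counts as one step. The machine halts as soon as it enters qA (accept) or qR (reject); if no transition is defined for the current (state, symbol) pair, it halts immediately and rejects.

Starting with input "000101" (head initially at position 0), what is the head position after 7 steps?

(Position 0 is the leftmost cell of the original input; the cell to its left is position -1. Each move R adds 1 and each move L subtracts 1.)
Step 0: [q0]000101 (head at position 0)
Step 1: δ(q0, 0) = (q0, 0, R)  ⊢  0[q0]00101 (head at position 1)
Step 2: δ(q0, 0) = (q0, 0, R)  ⊢  00[q0]0101 (head at position 2)
Step 3: δ(q0, 0) = (q0, 0, R)  ⊢  000[q0]101 (head at position 3)
Step 4: δ(q0, 1) = (q0, 1, R)  ⊢  0001[q0]01 (head at position 4)
Step 5: δ(q0, 0) = (q0, 0, R)  ⊢  00010[q0]1 (head at position 5)
Step 6: δ(q0, 1) = (q0, 1, R)  ⊢  000101[q0]□ (head at position 6)
Step 7: δ(q0, □) = (q1, □, L)  ⊢  00010[q1]1□ (head at position 5)
Head position after 7 steps: 5

Final answer: Position 5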